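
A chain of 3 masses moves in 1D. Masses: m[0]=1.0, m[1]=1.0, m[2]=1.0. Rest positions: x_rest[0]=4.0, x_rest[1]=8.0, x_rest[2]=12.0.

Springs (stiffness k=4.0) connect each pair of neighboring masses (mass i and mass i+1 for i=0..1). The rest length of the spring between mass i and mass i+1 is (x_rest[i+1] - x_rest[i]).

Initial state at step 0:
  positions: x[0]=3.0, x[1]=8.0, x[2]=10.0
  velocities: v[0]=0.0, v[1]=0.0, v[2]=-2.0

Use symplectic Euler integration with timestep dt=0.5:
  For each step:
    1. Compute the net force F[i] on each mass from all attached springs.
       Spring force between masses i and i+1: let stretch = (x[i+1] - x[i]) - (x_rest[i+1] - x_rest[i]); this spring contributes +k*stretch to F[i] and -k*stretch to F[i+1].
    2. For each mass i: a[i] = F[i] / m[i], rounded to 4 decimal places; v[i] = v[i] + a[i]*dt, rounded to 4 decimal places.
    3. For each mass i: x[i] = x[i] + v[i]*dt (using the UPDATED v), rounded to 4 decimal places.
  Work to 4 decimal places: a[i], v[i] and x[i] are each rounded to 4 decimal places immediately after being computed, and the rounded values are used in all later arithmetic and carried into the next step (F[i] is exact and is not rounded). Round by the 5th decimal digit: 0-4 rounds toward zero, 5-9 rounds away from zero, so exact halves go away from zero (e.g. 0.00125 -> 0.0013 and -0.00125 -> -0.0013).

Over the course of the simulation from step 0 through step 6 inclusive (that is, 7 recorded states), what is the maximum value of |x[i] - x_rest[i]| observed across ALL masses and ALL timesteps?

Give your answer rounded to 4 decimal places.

Answer: 4.0000

Derivation:
Step 0: x=[3.0000 8.0000 10.0000] v=[0.0000 0.0000 -2.0000]
Step 1: x=[4.0000 5.0000 11.0000] v=[2.0000 -6.0000 2.0000]
Step 2: x=[2.0000 7.0000 10.0000] v=[-4.0000 4.0000 -2.0000]
Step 3: x=[1.0000 7.0000 10.0000] v=[-2.0000 0.0000 0.0000]
Step 4: x=[2.0000 4.0000 11.0000] v=[2.0000 -6.0000 2.0000]
Step 5: x=[1.0000 6.0000 9.0000] v=[-2.0000 4.0000 -4.0000]
Step 6: x=[1.0000 6.0000 8.0000] v=[0.0000 0.0000 -2.0000]
Max displacement = 4.0000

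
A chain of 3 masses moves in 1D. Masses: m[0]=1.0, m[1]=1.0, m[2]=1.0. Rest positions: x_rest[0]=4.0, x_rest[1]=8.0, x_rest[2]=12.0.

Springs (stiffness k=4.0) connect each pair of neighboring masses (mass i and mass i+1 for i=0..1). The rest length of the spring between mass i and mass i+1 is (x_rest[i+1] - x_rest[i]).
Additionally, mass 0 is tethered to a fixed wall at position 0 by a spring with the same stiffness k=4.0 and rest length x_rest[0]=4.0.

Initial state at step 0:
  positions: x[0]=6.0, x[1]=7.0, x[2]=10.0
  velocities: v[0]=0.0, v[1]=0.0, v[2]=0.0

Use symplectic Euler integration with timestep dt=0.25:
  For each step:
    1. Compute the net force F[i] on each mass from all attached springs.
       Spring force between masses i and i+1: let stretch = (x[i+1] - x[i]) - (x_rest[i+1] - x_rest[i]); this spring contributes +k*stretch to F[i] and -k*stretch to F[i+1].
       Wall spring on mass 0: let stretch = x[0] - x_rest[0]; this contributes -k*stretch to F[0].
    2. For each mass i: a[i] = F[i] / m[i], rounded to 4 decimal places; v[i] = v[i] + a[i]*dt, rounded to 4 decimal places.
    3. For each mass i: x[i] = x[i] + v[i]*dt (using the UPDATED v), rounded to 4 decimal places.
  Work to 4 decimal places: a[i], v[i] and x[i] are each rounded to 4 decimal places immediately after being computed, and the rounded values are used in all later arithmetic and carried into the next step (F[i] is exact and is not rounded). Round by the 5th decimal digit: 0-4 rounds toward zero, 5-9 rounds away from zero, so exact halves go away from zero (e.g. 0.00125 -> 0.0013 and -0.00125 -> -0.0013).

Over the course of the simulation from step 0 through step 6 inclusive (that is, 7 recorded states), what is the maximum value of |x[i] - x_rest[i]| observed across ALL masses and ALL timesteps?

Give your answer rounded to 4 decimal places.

Answer: 2.3867

Derivation:
Step 0: x=[6.0000 7.0000 10.0000] v=[0.0000 0.0000 0.0000]
Step 1: x=[4.7500 7.5000 10.2500] v=[-5.0000 2.0000 1.0000]
Step 2: x=[3.0000 8.0000 10.8125] v=[-7.0000 2.0000 2.2500]
Step 3: x=[1.7500 7.9531 11.6719] v=[-5.0000 -0.1875 3.4375]
Step 4: x=[1.6133 7.2852 12.6016] v=[-0.5469 -2.6718 3.7187]
Step 5: x=[2.4912 6.5284 13.2022] v=[3.5117 -3.0273 2.4023]
Step 6: x=[3.7556 6.4307 13.1343] v=[5.0577 -0.3907 -0.2715]
Max displacement = 2.3867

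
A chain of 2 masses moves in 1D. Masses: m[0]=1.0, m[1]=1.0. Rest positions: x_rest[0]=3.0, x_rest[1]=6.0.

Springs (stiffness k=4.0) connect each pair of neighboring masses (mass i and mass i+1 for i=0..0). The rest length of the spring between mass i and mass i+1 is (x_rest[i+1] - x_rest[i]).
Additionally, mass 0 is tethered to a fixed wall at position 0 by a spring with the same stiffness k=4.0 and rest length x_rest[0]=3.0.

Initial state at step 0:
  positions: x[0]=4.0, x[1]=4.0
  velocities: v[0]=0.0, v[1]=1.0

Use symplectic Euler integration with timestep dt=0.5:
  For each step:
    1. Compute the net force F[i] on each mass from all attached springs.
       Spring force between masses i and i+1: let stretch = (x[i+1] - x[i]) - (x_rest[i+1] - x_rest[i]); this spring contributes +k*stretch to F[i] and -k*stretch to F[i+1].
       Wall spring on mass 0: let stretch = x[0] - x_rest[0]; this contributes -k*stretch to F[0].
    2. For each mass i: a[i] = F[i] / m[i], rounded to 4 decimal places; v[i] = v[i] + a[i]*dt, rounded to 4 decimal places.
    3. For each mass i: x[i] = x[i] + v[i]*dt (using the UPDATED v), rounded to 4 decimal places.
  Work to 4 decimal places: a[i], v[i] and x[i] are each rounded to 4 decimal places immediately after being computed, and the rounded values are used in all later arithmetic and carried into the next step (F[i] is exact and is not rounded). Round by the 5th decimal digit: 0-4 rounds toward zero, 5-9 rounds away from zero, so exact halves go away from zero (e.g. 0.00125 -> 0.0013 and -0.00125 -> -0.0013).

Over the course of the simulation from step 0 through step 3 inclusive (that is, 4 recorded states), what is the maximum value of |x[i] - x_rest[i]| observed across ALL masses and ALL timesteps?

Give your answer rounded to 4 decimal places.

Step 0: x=[4.0000 4.0000] v=[0.0000 1.0000]
Step 1: x=[0.0000 7.5000] v=[-8.0000 7.0000]
Step 2: x=[3.5000 6.5000] v=[7.0000 -2.0000]
Step 3: x=[6.5000 5.5000] v=[6.0000 -2.0000]
Max displacement = 3.5000

Answer: 3.5000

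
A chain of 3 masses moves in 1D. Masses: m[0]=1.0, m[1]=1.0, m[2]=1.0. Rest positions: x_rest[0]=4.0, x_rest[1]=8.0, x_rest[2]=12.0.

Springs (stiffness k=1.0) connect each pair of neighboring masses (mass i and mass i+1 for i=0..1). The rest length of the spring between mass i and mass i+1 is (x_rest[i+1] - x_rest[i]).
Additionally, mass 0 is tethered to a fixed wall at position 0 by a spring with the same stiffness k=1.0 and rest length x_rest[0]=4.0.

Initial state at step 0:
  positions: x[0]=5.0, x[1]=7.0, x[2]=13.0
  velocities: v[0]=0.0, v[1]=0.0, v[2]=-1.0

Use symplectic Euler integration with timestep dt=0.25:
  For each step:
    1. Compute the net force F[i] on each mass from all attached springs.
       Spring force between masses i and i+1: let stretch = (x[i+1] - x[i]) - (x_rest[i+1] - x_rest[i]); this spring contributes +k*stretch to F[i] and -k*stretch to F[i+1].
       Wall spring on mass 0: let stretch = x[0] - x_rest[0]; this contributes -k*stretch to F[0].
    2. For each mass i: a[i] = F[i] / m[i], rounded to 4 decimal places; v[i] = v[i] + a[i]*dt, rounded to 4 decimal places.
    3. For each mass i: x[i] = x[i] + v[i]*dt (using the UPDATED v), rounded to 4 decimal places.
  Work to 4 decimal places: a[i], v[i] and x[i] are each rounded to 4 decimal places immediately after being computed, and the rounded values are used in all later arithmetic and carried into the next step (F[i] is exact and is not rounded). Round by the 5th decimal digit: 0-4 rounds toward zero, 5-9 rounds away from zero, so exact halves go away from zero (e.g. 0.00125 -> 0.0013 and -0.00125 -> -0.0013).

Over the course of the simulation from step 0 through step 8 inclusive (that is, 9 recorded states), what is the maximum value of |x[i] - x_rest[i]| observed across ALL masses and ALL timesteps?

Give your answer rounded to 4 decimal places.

Step 0: x=[5.0000 7.0000 13.0000] v=[0.0000 0.0000 -1.0000]
Step 1: x=[4.8125 7.2500 12.6250] v=[-0.7500 1.0000 -1.5000]
Step 2: x=[4.4766 7.6836 12.1641] v=[-1.3438 1.7344 -1.8438]
Step 3: x=[4.0613 8.1968 11.6731] v=[-1.6612 2.0528 -1.9639]
Step 4: x=[3.6506 8.6688 11.2149] v=[-1.6427 1.8880 -1.8330]
Step 5: x=[3.3254 8.9863 10.8475] v=[-1.3008 1.2700 -1.4695]
Step 6: x=[3.1462 9.0663 10.6138] v=[-0.7169 0.3201 -0.9348]
Step 7: x=[3.1404 8.8730 10.5334] v=[-0.0234 -0.7731 -0.3217]
Step 8: x=[3.2966 8.4252 10.5992] v=[0.6247 -1.7912 0.2632]
Max displacement = 1.4666

Answer: 1.4666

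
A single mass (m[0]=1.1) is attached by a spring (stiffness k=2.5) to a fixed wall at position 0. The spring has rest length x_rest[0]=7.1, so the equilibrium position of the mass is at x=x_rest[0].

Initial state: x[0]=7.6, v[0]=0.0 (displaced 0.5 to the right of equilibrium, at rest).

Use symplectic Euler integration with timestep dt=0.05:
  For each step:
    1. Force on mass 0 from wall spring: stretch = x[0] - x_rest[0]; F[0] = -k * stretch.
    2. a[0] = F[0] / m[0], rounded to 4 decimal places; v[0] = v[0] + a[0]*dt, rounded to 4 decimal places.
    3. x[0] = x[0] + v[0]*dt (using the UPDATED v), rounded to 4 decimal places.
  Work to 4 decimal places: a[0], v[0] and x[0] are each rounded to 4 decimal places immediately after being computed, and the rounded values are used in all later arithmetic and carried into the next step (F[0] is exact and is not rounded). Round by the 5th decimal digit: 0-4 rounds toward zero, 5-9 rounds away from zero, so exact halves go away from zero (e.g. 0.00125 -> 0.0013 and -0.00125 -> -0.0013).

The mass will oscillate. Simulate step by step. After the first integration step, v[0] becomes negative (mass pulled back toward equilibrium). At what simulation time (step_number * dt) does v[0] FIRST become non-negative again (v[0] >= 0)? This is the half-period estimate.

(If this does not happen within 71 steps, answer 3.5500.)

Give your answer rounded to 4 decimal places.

Step 0: x=[7.6000] v=[0.0000]
Step 1: x=[7.5972] v=[-0.0568]
Step 2: x=[7.5915] v=[-0.1133]
Step 3: x=[7.5830] v=[-0.1692]
Step 4: x=[7.5718] v=[-0.2241]
Step 5: x=[7.5579] v=[-0.2777]
Step 6: x=[7.5414] v=[-0.3297]
Step 7: x=[7.5224] v=[-0.3799]
Step 8: x=[7.5010] v=[-0.4279]
Step 9: x=[7.4773] v=[-0.4735]
Step 10: x=[7.4515] v=[-0.5164]
Step 11: x=[7.4237] v=[-0.5563]
Step 12: x=[7.3940] v=[-0.5931]
Step 13: x=[7.3627] v=[-0.6265]
Step 14: x=[7.3299] v=[-0.6564]
Step 15: x=[7.2958] v=[-0.6825]
Step 16: x=[7.2606] v=[-0.7048]
Step 17: x=[7.2244] v=[-0.7231]
Step 18: x=[7.1875] v=[-0.7372]
Step 19: x=[7.1501] v=[-0.7471]
Step 20: x=[7.1125] v=[-0.7528]
Step 21: x=[7.0748] v=[-0.7542]
Step 22: x=[7.0372] v=[-0.7513]
Step 23: x=[7.0000] v=[-0.7442]
Step 24: x=[6.9634] v=[-0.7328]
Step 25: x=[6.9275] v=[-0.7173]
Step 26: x=[6.8926] v=[-0.6977]
Step 27: x=[6.8589] v=[-0.6741]
Step 28: x=[6.8266] v=[-0.6467]
Step 29: x=[6.7958] v=[-0.6156]
Step 30: x=[6.7668] v=[-0.5810]
Step 31: x=[6.7396] v=[-0.5431]
Step 32: x=[6.7145] v=[-0.5021]
Step 33: x=[6.6916] v=[-0.4583]
Step 34: x=[6.6710] v=[-0.4119]
Step 35: x=[6.6528] v=[-0.3632]
Step 36: x=[6.6372] v=[-0.3124]
Step 37: x=[6.6242] v=[-0.2598]
Step 38: x=[6.6139] v=[-0.2057]
Step 39: x=[6.6064] v=[-0.1505]
Step 40: x=[6.6017] v=[-0.0944]
Step 41: x=[6.5998] v=[-0.0378]
Step 42: x=[6.6008] v=[0.0190]
First v>=0 after going negative at step 42, time=2.1000

Answer: 2.1000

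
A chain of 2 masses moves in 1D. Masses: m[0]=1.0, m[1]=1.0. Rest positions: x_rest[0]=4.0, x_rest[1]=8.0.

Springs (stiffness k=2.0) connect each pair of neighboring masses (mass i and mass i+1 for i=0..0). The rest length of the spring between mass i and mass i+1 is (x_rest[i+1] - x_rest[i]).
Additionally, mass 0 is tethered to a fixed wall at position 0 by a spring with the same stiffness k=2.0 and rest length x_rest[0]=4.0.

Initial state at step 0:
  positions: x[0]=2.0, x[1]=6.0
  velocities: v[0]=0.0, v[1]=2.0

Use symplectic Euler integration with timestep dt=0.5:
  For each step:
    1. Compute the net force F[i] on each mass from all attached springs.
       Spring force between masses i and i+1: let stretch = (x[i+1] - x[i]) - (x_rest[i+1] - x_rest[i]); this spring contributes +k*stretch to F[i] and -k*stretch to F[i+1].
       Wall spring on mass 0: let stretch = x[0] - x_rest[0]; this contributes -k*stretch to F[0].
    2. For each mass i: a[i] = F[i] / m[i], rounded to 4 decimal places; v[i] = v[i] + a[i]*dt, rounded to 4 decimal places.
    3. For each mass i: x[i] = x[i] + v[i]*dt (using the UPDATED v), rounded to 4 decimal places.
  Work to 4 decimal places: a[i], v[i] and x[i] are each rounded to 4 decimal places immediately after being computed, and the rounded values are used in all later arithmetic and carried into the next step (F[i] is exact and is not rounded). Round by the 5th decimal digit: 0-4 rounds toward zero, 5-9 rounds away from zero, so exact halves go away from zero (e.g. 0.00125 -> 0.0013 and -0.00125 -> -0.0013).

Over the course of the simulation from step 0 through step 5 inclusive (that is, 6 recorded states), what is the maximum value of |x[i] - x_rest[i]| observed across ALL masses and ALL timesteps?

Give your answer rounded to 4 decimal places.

Answer: 3.5000

Derivation:
Step 0: x=[2.0000 6.0000] v=[0.0000 2.0000]
Step 1: x=[3.0000 7.0000] v=[2.0000 2.0000]
Step 2: x=[4.5000 8.0000] v=[3.0000 2.0000]
Step 3: x=[5.5000 9.2500] v=[2.0000 2.5000]
Step 4: x=[5.6250 10.6250] v=[0.2500 2.7500]
Step 5: x=[5.4375 11.5000] v=[-0.3750 1.7500]
Max displacement = 3.5000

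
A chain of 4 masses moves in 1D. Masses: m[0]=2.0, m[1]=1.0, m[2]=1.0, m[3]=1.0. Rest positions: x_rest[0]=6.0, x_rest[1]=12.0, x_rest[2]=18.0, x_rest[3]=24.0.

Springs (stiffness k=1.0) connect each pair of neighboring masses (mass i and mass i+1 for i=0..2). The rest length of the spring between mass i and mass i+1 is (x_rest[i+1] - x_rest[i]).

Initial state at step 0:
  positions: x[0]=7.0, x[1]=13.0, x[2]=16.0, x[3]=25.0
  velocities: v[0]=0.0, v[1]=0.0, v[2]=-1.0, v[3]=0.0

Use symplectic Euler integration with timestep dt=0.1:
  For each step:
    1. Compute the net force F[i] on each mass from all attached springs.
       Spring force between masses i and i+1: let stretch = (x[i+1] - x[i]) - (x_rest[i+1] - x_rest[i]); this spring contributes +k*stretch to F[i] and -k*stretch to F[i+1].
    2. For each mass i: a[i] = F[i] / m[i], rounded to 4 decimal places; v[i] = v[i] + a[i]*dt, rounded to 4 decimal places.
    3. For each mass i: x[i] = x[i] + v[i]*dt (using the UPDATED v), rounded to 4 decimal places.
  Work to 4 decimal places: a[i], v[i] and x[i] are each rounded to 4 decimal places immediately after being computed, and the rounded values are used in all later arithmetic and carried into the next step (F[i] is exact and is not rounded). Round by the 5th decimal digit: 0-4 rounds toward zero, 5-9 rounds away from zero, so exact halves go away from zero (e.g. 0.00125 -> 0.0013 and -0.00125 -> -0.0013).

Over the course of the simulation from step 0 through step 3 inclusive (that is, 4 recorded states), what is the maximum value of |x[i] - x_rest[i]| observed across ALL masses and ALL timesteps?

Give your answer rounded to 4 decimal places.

Step 0: x=[7.0000 13.0000 16.0000 25.0000] v=[0.0000 0.0000 -1.0000 0.0000]
Step 1: x=[7.0000 12.9700 15.9600 24.9700] v=[0.0000 -0.3000 -0.4000 -0.3000]
Step 2: x=[6.9999 12.9102 15.9802 24.9099] v=[-0.0015 -0.5980 0.2020 -0.6010]
Step 3: x=[6.9993 12.8220 16.0590 24.8205] v=[-0.0060 -0.8820 0.7880 -0.8940]
Max displacement = 2.0400

Answer: 2.0400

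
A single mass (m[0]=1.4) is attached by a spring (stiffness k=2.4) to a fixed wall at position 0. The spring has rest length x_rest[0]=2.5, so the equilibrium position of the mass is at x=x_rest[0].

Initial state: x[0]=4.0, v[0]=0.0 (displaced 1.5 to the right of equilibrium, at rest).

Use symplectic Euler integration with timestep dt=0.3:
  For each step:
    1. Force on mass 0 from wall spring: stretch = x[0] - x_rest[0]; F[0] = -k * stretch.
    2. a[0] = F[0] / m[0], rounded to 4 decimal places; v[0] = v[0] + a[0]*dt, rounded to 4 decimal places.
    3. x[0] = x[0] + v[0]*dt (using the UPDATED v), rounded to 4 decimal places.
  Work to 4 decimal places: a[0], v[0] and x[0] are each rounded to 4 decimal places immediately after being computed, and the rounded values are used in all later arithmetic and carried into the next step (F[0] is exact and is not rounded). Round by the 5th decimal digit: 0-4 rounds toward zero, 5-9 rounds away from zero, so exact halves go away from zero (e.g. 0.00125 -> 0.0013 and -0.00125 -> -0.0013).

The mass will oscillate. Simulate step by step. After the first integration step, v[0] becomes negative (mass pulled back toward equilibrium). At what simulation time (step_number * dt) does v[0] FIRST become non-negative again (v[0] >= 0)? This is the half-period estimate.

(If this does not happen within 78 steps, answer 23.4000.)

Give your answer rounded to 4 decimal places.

Step 0: x=[4.0000] v=[0.0000]
Step 1: x=[3.7686] v=[-0.7714]
Step 2: x=[3.3415] v=[-1.4238]
Step 3: x=[2.7845] v=[-1.8566]
Step 4: x=[2.1836] v=[-2.0029]
Step 5: x=[1.6315] v=[-1.8402]
Step 6: x=[1.2135] v=[-1.3935]
Step 7: x=[0.9939] v=[-0.7319]
Step 8: x=[1.0067] v=[0.0427]
First v>=0 after going negative at step 8, time=2.4000

Answer: 2.4000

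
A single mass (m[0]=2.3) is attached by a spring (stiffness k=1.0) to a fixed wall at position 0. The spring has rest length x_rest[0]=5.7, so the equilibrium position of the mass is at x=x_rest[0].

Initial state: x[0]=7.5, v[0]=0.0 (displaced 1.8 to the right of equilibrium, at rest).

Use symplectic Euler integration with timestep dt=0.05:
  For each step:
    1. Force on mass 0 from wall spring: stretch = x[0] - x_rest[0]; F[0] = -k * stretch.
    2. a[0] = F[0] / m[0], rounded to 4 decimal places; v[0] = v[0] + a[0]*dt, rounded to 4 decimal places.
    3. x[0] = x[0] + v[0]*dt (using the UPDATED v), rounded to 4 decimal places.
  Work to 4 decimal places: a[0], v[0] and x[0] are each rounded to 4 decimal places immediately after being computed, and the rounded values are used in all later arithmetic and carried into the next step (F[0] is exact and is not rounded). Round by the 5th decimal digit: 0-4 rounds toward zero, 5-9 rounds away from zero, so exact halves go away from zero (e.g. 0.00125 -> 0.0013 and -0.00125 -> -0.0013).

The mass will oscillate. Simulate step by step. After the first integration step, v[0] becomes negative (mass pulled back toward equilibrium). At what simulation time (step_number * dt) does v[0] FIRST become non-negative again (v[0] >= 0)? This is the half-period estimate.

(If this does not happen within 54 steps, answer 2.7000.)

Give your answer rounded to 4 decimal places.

Answer: 2.7000

Derivation:
Step 0: x=[7.5000] v=[0.0000]
Step 1: x=[7.4980] v=[-0.0391]
Step 2: x=[7.4941] v=[-0.0782]
Step 3: x=[7.4882] v=[-0.1172]
Step 4: x=[7.4804] v=[-0.1561]
Step 5: x=[7.4707] v=[-0.1948]
Step 6: x=[7.4590] v=[-0.2333]
Step 7: x=[7.4454] v=[-0.2715]
Step 8: x=[7.4299] v=[-0.3094]
Step 9: x=[7.4126] v=[-0.3470]
Step 10: x=[7.3934] v=[-0.3842]
Step 11: x=[7.3724] v=[-0.4210]
Step 12: x=[7.3495] v=[-0.4574]
Step 13: x=[7.3248] v=[-0.4933]
Step 14: x=[7.2984] v=[-0.5286]
Step 15: x=[7.2702] v=[-0.5634]
Step 16: x=[7.2403] v=[-0.5975]
Step 17: x=[7.2088] v=[-0.6310]
Step 18: x=[7.1756] v=[-0.6638]
Step 19: x=[7.1408] v=[-0.6959]
Step 20: x=[7.1044] v=[-0.7272]
Step 21: x=[7.0665] v=[-0.7577]
Step 22: x=[7.0271] v=[-0.7874]
Step 23: x=[6.9863] v=[-0.8163]
Step 24: x=[6.9441] v=[-0.8443]
Step 25: x=[6.9005] v=[-0.8713]
Step 26: x=[6.8556] v=[-0.8974]
Step 27: x=[6.8095] v=[-0.9225]
Step 28: x=[6.7622] v=[-0.9466]
Step 29: x=[6.7137] v=[-0.9697]
Step 30: x=[6.6641] v=[-0.9917]
Step 31: x=[6.6135] v=[-1.0127]
Step 32: x=[6.5619] v=[-1.0326]
Step 33: x=[6.5093] v=[-1.0513]
Step 34: x=[6.4559] v=[-1.0689]
Step 35: x=[6.4016] v=[-1.0853]
Step 36: x=[6.3466] v=[-1.1006]
Step 37: x=[6.2909] v=[-1.1147]
Step 38: x=[6.2345] v=[-1.1275]
Step 39: x=[6.1775] v=[-1.1391]
Step 40: x=[6.1200] v=[-1.1495]
Step 41: x=[6.0621] v=[-1.1586]
Step 42: x=[6.0038] v=[-1.1665]
Step 43: x=[5.9451] v=[-1.1731]
Step 44: x=[5.8862] v=[-1.1784]
Step 45: x=[5.8271] v=[-1.1825]
Step 46: x=[5.7678] v=[-1.1853]
Step 47: x=[5.7085] v=[-1.1868]
Step 48: x=[5.6492] v=[-1.1870]
Step 49: x=[5.5899] v=[-1.1859]
Step 50: x=[5.5307] v=[-1.1835]
Step 51: x=[5.4717] v=[-1.1798]
Step 52: x=[5.4130] v=[-1.1748]
Step 53: x=[5.3546] v=[-1.1686]
Step 54: x=[5.2965] v=[-1.1611]
v[0] did not become non-negative within 54 steps; using fallback time=2.7000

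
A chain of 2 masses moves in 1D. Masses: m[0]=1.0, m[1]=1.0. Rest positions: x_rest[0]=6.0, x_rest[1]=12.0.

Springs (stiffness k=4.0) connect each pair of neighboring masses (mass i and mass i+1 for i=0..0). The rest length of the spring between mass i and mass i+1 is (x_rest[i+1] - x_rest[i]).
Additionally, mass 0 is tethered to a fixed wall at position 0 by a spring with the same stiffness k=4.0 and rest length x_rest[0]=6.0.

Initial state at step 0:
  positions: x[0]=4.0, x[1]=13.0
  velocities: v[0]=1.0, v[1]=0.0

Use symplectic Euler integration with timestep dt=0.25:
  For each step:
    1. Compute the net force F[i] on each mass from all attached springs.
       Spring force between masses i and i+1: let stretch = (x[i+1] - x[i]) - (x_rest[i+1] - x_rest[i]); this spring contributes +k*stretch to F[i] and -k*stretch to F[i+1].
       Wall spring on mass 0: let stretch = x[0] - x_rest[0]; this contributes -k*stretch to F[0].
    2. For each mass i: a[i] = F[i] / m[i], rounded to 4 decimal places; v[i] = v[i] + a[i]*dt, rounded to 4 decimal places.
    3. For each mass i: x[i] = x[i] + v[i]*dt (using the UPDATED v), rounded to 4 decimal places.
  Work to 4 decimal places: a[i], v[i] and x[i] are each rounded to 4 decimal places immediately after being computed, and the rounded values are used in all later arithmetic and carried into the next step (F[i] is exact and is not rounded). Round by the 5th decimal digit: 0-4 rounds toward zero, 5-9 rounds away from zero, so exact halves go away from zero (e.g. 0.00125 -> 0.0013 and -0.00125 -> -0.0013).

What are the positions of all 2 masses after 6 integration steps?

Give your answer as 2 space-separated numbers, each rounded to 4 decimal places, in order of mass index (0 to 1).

Step 0: x=[4.0000 13.0000] v=[1.0000 0.0000]
Step 1: x=[5.5000 12.2500] v=[6.0000 -3.0000]
Step 2: x=[7.3125 11.3125] v=[7.2500 -3.7500]
Step 3: x=[8.2969 10.8750] v=[3.9375 -1.7500]
Step 4: x=[7.8516 11.2930] v=[-1.7813 1.6719]
Step 5: x=[6.3037 12.3506] v=[-6.1915 4.2305]
Step 6: x=[4.6916 13.3965] v=[-6.4483 4.1836]

Answer: 4.6916 13.3965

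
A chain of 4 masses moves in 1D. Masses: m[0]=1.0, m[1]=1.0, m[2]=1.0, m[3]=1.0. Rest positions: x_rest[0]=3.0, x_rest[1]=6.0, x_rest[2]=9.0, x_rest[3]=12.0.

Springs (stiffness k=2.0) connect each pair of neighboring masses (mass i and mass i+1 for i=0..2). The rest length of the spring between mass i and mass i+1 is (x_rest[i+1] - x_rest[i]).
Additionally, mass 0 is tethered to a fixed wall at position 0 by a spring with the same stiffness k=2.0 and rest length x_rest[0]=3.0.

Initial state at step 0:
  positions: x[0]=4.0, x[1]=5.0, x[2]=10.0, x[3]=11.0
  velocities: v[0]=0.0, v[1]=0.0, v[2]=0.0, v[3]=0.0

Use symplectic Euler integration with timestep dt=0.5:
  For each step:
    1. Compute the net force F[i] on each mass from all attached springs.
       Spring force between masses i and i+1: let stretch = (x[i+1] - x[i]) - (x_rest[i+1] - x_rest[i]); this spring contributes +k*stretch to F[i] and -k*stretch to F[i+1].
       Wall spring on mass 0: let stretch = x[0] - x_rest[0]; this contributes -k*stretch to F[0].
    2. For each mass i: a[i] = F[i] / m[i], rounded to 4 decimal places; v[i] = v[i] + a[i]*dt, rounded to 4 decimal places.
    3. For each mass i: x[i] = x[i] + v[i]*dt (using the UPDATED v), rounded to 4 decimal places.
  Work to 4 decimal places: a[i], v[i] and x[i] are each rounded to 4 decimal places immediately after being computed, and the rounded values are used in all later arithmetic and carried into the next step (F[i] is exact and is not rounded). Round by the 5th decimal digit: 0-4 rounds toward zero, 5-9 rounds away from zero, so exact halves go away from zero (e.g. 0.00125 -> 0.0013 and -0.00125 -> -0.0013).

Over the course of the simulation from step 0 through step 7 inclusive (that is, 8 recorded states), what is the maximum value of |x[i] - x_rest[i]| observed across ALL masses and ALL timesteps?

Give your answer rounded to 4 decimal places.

Step 0: x=[4.0000 5.0000 10.0000 11.0000] v=[0.0000 0.0000 0.0000 0.0000]
Step 1: x=[2.5000 7.0000 8.0000 12.0000] v=[-3.0000 4.0000 -4.0000 2.0000]
Step 2: x=[2.0000 7.2500 7.5000 12.5000] v=[-1.0000 0.5000 -1.0000 1.0000]
Step 3: x=[3.1250 5.0000 9.3750 12.0000] v=[2.2500 -4.5000 3.7500 -1.0000]
Step 4: x=[3.6250 4.0000 10.3750 11.6875] v=[1.0000 -2.0000 2.0000 -0.6250]
Step 5: x=[2.5000 6.0000 8.8438 12.2188] v=[-2.2500 4.0000 -3.0625 1.0625]
Step 6: x=[1.8750 7.6719 7.5782 12.5626] v=[-1.2500 3.3438 -2.5313 0.6875]
Step 7: x=[3.2110 6.3985 8.8516 11.9142] v=[2.6719 -2.5468 2.5468 -1.2969]
Max displacement = 2.0000

Answer: 2.0000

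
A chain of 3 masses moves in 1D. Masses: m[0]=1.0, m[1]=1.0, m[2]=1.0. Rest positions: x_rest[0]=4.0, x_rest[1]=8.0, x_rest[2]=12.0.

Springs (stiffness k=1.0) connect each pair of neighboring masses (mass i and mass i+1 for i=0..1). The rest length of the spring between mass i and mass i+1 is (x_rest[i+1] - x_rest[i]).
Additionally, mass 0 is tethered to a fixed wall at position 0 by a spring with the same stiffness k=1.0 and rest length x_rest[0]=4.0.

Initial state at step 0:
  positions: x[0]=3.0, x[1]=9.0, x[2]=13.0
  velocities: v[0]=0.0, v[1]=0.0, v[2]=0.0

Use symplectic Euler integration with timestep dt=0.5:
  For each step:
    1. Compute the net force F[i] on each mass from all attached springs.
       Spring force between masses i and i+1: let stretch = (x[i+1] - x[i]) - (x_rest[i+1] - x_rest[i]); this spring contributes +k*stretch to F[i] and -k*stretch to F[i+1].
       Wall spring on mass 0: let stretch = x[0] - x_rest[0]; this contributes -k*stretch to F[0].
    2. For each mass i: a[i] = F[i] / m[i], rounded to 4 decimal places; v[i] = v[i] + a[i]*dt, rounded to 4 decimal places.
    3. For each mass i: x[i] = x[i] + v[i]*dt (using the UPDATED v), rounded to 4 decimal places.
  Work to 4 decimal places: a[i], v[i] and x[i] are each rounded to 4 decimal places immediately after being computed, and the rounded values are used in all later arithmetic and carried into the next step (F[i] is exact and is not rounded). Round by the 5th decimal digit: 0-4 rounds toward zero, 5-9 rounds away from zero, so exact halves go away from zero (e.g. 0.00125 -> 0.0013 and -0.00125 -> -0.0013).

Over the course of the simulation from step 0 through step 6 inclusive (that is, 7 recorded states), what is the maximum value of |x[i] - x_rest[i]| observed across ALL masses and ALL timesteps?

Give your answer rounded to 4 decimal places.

Step 0: x=[3.0000 9.0000 13.0000] v=[0.0000 0.0000 0.0000]
Step 1: x=[3.7500 8.5000 13.0000] v=[1.5000 -1.0000 0.0000]
Step 2: x=[4.7500 7.9375 12.8750] v=[2.0000 -1.1250 -0.2500]
Step 3: x=[5.3594 7.8125 12.5156] v=[1.2188 -0.2500 -0.7188]
Step 4: x=[5.2422 8.2500 11.9804] v=[-0.2344 0.8750 -1.0704]
Step 5: x=[4.5664 8.8682 11.5126] v=[-1.3516 1.2363 -0.9356]
Step 6: x=[3.8245 9.0720 11.3837] v=[-1.4839 0.4076 -0.2578]
Max displacement = 1.3594

Answer: 1.3594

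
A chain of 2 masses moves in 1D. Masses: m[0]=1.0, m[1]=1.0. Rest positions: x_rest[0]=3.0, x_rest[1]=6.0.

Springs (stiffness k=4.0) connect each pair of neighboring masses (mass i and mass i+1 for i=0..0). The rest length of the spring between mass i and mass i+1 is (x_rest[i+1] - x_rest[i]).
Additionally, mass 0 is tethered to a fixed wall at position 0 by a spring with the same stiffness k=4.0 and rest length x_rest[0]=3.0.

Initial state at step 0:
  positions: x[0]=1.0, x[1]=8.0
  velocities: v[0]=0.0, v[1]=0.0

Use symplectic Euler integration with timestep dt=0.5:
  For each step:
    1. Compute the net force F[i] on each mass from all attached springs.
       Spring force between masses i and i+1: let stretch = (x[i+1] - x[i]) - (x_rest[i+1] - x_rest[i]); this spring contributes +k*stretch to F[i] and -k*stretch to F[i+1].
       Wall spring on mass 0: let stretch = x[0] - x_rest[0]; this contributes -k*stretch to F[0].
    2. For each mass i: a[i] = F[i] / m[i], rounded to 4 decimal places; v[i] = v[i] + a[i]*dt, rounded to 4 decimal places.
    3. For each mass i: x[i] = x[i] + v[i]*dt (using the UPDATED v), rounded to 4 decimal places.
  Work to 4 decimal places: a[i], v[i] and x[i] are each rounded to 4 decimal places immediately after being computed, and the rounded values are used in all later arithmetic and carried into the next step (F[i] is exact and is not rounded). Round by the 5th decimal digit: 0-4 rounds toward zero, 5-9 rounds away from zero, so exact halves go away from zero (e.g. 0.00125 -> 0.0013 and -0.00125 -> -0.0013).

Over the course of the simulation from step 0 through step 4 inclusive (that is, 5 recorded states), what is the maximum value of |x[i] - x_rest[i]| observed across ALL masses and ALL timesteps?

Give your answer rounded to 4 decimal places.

Step 0: x=[1.0000 8.0000] v=[0.0000 0.0000]
Step 1: x=[7.0000 4.0000] v=[12.0000 -8.0000]
Step 2: x=[3.0000 6.0000] v=[-8.0000 4.0000]
Step 3: x=[-1.0000 8.0000] v=[-8.0000 4.0000]
Step 4: x=[5.0000 4.0000] v=[12.0000 -8.0000]
Max displacement = 4.0000

Answer: 4.0000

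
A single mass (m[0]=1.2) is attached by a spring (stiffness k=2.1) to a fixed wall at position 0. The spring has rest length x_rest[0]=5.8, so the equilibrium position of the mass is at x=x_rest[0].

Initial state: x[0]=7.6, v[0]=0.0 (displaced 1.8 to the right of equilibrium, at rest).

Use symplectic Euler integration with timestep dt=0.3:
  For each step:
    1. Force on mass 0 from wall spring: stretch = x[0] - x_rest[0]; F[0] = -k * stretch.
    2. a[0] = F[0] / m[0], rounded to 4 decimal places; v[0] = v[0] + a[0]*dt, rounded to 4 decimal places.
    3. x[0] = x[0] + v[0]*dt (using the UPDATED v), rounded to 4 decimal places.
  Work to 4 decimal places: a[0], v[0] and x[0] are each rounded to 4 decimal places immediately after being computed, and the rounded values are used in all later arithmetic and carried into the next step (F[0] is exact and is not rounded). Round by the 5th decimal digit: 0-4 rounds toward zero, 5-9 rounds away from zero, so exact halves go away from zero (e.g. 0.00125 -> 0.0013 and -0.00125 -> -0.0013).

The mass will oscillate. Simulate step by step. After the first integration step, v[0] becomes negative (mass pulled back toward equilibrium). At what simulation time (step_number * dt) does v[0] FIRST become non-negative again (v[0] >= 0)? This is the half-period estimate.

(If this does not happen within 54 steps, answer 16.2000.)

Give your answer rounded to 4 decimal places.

Step 0: x=[7.6000] v=[0.0000]
Step 1: x=[7.3165] v=[-0.9450]
Step 2: x=[6.7941] v=[-1.7412]
Step 3: x=[6.1152] v=[-2.2631]
Step 4: x=[5.3866] v=[-2.4286]
Step 5: x=[4.7231] v=[-2.2116]
Step 6: x=[4.2292] v=[-1.6462]
Step 7: x=[3.9828] v=[-0.8215]
Step 8: x=[4.0226] v=[0.1325]
First v>=0 after going negative at step 8, time=2.4000

Answer: 2.4000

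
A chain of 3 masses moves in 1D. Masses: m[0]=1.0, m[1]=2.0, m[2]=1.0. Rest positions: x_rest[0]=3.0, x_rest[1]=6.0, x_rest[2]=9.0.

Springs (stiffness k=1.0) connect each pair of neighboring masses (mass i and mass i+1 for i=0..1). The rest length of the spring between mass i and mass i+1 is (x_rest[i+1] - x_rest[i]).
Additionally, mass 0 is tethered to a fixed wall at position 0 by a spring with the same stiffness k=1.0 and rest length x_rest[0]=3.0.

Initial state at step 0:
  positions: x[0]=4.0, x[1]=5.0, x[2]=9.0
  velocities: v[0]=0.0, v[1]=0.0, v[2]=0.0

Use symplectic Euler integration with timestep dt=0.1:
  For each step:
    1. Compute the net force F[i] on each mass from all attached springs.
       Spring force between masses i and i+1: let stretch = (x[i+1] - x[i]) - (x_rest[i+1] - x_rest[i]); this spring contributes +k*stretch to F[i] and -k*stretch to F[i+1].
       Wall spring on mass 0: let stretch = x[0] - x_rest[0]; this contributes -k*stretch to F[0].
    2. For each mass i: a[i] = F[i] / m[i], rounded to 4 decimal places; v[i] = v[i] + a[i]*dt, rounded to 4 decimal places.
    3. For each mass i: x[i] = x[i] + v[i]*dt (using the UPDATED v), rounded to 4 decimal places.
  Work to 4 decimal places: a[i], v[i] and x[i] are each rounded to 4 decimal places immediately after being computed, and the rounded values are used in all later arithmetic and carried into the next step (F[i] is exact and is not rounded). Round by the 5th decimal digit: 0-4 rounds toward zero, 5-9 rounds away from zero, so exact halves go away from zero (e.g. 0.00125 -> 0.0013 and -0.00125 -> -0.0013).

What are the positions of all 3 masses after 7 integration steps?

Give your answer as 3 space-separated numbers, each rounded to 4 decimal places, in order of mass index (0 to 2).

Answer: 3.2507 5.3778 8.7504

Derivation:
Step 0: x=[4.0000 5.0000 9.0000] v=[0.0000 0.0000 0.0000]
Step 1: x=[3.9700 5.0150 8.9900] v=[-0.3000 0.1500 -0.1000]
Step 2: x=[3.9108 5.0447 8.9703] v=[-0.5925 0.2965 -0.1975]
Step 3: x=[3.8238 5.0883 8.9413] v=[-0.8702 0.4361 -0.2901]
Step 4: x=[3.7112 5.1449 8.9038] v=[-1.1261 0.5655 -0.3754]
Step 5: x=[3.5758 5.2131 8.8587] v=[-1.3539 0.6818 -0.4513]
Step 6: x=[3.4210 5.2913 8.8071] v=[-1.5478 0.7822 -0.5159]
Step 7: x=[3.2507 5.3778 8.7504] v=[-1.7029 0.8645 -0.5675]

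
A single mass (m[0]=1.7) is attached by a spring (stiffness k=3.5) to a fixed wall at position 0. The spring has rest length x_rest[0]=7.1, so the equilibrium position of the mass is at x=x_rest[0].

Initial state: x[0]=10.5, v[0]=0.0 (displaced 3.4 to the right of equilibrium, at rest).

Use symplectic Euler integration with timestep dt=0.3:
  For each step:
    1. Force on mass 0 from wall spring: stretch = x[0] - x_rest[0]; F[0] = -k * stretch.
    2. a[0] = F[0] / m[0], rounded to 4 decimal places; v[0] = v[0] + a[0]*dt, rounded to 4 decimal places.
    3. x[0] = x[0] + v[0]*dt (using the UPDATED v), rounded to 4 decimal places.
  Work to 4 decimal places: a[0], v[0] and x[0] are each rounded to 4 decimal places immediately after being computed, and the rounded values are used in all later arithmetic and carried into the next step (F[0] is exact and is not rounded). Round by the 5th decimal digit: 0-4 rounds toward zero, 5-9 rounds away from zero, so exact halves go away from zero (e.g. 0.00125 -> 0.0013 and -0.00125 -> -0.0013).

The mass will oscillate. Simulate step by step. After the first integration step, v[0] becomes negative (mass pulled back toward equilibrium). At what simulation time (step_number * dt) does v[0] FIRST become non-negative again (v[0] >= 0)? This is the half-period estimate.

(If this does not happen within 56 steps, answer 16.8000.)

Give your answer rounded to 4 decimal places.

Step 0: x=[10.5000] v=[0.0000]
Step 1: x=[9.8700] v=[-2.1000]
Step 2: x=[8.7267] v=[-3.8109]
Step 3: x=[7.2820] v=[-4.8156]
Step 4: x=[5.8036] v=[-4.9280]
Step 5: x=[4.5654] v=[-4.1273]
Step 6: x=[3.7969] v=[-2.5618]
Step 7: x=[3.6404] v=[-0.5217]
Step 8: x=[4.1249] v=[1.6151]
First v>=0 after going negative at step 8, time=2.4000

Answer: 2.4000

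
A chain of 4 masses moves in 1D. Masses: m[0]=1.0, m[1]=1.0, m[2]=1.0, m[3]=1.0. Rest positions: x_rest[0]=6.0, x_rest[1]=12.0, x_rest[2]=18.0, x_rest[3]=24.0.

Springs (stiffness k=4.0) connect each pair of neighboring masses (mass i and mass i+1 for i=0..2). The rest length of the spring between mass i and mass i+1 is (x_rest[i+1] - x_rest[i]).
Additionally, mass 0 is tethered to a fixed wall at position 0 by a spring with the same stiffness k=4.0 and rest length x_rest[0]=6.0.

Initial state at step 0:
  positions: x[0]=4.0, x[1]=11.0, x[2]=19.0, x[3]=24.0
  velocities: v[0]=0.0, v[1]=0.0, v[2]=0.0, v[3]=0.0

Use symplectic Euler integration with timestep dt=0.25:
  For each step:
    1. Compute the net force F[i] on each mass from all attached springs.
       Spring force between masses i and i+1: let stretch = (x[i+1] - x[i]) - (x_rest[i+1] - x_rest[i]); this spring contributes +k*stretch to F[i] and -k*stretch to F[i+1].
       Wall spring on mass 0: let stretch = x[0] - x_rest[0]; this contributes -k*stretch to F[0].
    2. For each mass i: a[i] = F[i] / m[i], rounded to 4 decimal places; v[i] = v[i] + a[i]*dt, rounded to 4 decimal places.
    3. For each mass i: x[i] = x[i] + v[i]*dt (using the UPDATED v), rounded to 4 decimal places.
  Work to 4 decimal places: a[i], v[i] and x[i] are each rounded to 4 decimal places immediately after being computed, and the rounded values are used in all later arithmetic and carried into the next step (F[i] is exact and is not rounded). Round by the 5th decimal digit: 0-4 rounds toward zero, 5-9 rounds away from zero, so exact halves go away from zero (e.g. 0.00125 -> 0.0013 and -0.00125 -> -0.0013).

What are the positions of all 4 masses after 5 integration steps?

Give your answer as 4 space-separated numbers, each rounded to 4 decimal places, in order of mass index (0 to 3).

Answer: 7.4864 12.5606 17.6563 23.1495

Derivation:
Step 0: x=[4.0000 11.0000 19.0000 24.0000] v=[0.0000 0.0000 0.0000 0.0000]
Step 1: x=[4.7500 11.2500 18.2500 24.2500] v=[3.0000 1.0000 -3.0000 1.0000]
Step 2: x=[5.9375 11.6250 17.2500 24.5000] v=[4.7500 1.5000 -4.0000 1.0000]
Step 3: x=[7.0625 11.9844 16.6563 24.4375] v=[4.5000 1.4375 -2.3750 -0.2500]
Step 4: x=[7.6524 12.2813 16.8399 23.9297] v=[2.3594 1.1875 0.7343 -2.0312]
Step 5: x=[7.4864 12.5606 17.6563 23.1495] v=[-0.6641 1.1172 3.2655 -3.1210]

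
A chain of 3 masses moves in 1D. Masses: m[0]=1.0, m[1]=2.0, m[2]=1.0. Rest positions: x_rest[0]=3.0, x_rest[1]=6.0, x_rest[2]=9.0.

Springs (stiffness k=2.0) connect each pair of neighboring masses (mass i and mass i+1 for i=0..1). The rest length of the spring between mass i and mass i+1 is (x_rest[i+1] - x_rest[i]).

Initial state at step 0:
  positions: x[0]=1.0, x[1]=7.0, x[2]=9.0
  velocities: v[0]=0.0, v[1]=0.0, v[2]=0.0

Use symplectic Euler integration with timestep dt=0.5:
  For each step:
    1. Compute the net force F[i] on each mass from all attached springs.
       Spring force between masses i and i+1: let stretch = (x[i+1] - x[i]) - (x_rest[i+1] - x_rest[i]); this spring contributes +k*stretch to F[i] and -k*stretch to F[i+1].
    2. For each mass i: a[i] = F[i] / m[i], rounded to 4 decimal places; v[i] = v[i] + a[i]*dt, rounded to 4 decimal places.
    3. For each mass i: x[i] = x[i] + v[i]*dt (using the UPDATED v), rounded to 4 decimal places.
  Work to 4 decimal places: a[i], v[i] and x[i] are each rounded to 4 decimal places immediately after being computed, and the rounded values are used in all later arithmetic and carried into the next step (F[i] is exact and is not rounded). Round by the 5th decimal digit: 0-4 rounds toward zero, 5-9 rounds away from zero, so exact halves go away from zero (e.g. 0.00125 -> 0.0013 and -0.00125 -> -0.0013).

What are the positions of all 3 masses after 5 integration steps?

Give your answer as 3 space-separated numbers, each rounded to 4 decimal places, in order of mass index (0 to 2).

Step 0: x=[1.0000 7.0000 9.0000] v=[0.0000 0.0000 0.0000]
Step 1: x=[2.5000 6.0000 9.5000] v=[3.0000 -2.0000 1.0000]
Step 2: x=[4.2500 5.0000 9.7500] v=[3.5000 -2.0000 0.5000]
Step 3: x=[4.8750 5.0000 9.1250] v=[1.2500 0.0000 -1.2500]
Step 4: x=[4.0625 6.0000 7.9375] v=[-1.6250 2.0000 -2.3750]
Step 5: x=[2.7188 7.0000 7.2813] v=[-2.6875 2.0000 -1.3125]

Answer: 2.7188 7.0000 7.2813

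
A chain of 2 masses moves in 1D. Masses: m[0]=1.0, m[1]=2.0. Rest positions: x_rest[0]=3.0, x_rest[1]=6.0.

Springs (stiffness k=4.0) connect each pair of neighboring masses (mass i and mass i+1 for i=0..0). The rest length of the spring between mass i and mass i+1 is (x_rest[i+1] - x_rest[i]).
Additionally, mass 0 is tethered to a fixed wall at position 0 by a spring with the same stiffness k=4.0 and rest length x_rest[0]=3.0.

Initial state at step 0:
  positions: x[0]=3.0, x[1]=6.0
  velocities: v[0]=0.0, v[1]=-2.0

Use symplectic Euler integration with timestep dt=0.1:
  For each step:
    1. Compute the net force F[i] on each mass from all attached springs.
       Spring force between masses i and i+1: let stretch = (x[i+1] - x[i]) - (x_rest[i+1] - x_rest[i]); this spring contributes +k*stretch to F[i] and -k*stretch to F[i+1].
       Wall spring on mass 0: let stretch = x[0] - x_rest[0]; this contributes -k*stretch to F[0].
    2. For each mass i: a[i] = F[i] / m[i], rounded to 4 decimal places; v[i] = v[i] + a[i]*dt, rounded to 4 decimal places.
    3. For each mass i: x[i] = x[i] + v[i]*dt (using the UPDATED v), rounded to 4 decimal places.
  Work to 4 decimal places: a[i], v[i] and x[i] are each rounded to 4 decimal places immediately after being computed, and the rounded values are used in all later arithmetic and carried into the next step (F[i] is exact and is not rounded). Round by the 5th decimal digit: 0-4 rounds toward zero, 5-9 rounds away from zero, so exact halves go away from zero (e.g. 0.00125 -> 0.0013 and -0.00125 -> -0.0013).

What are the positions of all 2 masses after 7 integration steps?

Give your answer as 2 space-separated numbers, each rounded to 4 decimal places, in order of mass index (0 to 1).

Answer: 2.6443 4.7962

Derivation:
Step 0: x=[3.0000 6.0000] v=[0.0000 -2.0000]
Step 1: x=[3.0000 5.8000] v=[0.0000 -2.0000]
Step 2: x=[2.9920 5.6040] v=[-0.0800 -1.9600]
Step 3: x=[2.9688 5.4158] v=[-0.2320 -1.8824]
Step 4: x=[2.9247 5.2386] v=[-0.4407 -1.7718]
Step 5: x=[2.8562 5.0751] v=[-0.6850 -1.6346]
Step 6: x=[2.7622 4.9273] v=[-0.9399 -1.4784]
Step 7: x=[2.6443 4.7962] v=[-1.1787 -1.3114]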